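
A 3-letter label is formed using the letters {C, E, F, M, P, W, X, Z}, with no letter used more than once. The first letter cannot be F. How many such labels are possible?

294

The first letter has 8−1 = 7 choices (anything except F).
The remaining 2 letters are filled from the other 7 symbols without repetition: 7 × 6 = 42.
Total: 7 × 42 = 294.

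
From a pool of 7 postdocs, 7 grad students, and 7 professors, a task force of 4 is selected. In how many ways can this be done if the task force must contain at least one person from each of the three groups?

Total 4-person selections from all 21: C(21,4) = 5985.
Subtract selections that omit an entire group: no postdocs → C(14,4) = 1001; no grad students → C(14,4) = 1001; no professors → C(14,4) = 1001.
Add back selections omitting two groups (i.e. drawn from a single group): C(7,4) + C(7,4) + C(7,4) = 105.
By inclusion–exclusion: 5985 − 3003 + 105 = 3087.

3087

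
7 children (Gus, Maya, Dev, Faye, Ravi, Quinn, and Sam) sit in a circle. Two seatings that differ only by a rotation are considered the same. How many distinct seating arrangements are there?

720

Fix one person's seat to break rotational symmetry; the remaining 6 people can be arranged in (6)! = 720 ways.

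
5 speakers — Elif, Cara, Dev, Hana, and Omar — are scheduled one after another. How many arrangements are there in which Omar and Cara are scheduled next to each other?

Glue Omar and Cara into one block (2 internal orders), leaving 4 units to arrange in a row.
So the count is 2·(4)! = 48.

48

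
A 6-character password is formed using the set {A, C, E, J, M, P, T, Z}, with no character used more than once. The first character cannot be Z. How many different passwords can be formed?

17640

The first character has 8−1 = 7 choices (anything except Z).
The remaining 5 characters are filled from the other 7 symbols without repetition: 7 × 6 × 5 × 4 × 3 = 2520.
Total: 7 × 2520 = 17640.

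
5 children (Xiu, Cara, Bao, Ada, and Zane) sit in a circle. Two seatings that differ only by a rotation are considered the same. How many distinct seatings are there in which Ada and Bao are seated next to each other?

12

Glue Ada and Bao into a block (2 internal orders). Seating 4 units around a circle gives (3)! arrangements.
So 2 × (3)! = 2 × 6 = 12.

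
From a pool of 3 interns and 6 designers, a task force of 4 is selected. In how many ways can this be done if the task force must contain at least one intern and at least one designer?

111

With no constraint there are C(9,4) = 126 possible selections.
Subtract selections that omit an entire group: no interns → C(6,4) = 15; no designers → C(3,4) = 0.
Both groups omitted at once is impossible, so 126 − 15 = 111.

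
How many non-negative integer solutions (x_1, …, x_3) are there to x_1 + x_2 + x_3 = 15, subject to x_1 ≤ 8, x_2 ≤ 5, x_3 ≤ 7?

21

By stars and bars, unrestricted non-negative solutions to x_1+…+x_3 = 15 number C(15+2,2) = 136.
Subtract solutions that violate a single cap (substitute x_i' = x_i − (cap_i+1)): x_1 ≥ 9 gives C(8,2) = 28; x_2 ≥ 6 gives C(11,2) = 55; x_3 ≥ 8 gives C(9,2) = 36. Together 119.
Add back pairs where two caps are both exceeded: 1 + 0 + 3 = 4.
By inclusion–exclusion the count is 136 − 119 + 4 = 21.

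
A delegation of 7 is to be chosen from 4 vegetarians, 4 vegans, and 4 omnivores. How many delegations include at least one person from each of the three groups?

768

Total 7-person selections from all 12: C(12,7) = 792.
Selections missing a whole group: no vegetarians → C(8,7) = 8; no vegans → C(8,7) = 8; no omnivores → C(8,7) = 8.
Add back selections omitting two groups (i.e. drawn from a single group): C(4,7) + C(4,7) + C(4,7) = 0.
By inclusion–exclusion: 792 − 24 + 0 = 768.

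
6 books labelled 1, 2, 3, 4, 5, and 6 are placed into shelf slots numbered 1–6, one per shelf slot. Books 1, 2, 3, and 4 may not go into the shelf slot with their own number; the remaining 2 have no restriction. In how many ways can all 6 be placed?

362

Let Aᵢ (for 1 ≤ i ≤ 4) be the placements that put book i in its forbidden shelf slot. Any j of these fix j positions, leaving (6−j)! ways to fill the rest, and there are C(4,j) ways to pick which j.
By inclusion–exclusion, the number of valid placements is Σ_{j=0}^{4} (−1)^j C(4,j)·(6−j)!.
Computing: 720 − 480 + 144 − 24 + 2 = 362.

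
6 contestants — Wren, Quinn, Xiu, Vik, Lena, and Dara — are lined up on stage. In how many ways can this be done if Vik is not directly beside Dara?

Of the 6! = 720 arrangements, those with Vik and Dara adjacent number 2 × 5! = 240 (treat the pair as a block with 2 internal orders).
Complementary counting: 720 − 240 = 480.

480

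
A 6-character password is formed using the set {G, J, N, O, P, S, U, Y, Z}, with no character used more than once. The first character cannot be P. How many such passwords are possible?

The first character has 9−1 = 8 choices (anything except P).
The remaining 5 characters are filled from the other 8 symbols without repetition: 8 × 7 × 6 × 5 × 4 = 6720.
Total: 8 × 6720 = 53760.

53760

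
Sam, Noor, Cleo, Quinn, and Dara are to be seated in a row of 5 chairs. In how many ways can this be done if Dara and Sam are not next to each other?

There are 5! = 120 arrangements in all. If Dara and Sam are adjacent, merging them into one block gives 2·(4)! = 48 arrangements.
Complementary counting: 120 − 48 = 72.

72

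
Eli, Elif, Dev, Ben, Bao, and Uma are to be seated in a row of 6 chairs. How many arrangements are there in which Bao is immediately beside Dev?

Treat {Bao, Dev} as a single unit. There are 5 units to order, and the pair itself can be ordered 2 ways.
So the count is 2·(5)! = 240.

240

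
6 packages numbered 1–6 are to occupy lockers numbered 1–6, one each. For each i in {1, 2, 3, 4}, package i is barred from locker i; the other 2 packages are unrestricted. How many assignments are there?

Let Aᵢ (for 1 ≤ i ≤ 4) be the placements that put package i in its forbidden locker. Any j of these fix j positions, leaving (6−j)! ways to fill the rest, and there are C(4,j) ways to pick which j.
By inclusion–exclusion, the number of valid placements is Σ_{j=0}^{4} (−1)^j C(4,j)·(6−j)!.
Computing: 720 − 480 + 144 − 24 + 2 = 362.

362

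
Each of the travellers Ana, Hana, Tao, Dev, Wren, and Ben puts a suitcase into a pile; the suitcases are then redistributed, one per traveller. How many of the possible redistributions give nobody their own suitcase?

Count assignments avoiding every fixed point. For any j of the 6 travellers fixed to their own suitcase, the other 6−j can be arranged in (6−j)! ways.
By inclusion–exclusion this is Σ_{j=0}^{6} (−1)^j C(6,j)·(6−j)!.
Computing: 720 − 720 + 360 − 120 + 30 − 6 + 1 = 265.

265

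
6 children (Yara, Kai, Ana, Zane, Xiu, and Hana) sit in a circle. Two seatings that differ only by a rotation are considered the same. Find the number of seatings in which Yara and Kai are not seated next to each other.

72

Without the restriction there are (5)! = 120 seatings.
Seatings with Yara beside Kai: treat them as a block with 2 internal orders, giving 2 × (4)! = 48.
Subtracting, 120 − 48 = 72.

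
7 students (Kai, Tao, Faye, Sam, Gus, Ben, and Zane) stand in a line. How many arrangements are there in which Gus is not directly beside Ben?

There are 7! = 5040 arrangements in all. If Gus and Ben are adjacent, merging them into one block gives 2·(6)! = 1440 arrangements.
Complementary counting: 5040 − 1440 = 3600.

3600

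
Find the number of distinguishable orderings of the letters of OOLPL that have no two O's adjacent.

There are 5!/(2!·2!) = 30 arrangements of OOLPL in total.
If the two O's are adjacent, glue them into one block, leaving 4 items to arrange: (4)!/(2!) = 12 ways.
Hence 30 − 12 = 18.

18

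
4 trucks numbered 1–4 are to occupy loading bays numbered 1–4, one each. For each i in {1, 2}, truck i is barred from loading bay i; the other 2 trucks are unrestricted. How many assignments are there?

14

Let Aᵢ (for i ∈ {1, 2}) be the placements that put truck i in its forbidden loading bay. Any j of these fix j positions, leaving (4−j)! ways to fill the rest, and there are C(2,j) ways to pick which j.
By inclusion–exclusion, the number of valid placements is Σ_{j=0}^{2} (−1)^j C(2,j)·(4−j)!.
Computing: 24 − 12 + 2 = 14.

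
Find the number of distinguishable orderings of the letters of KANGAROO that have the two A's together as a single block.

2520

Treat the 2 copies of A as a single block. The multiset to arrange is then {AA, G, K, N, O, O, R}, 7 items in all.
That gives (7)!/(2!) = 2520 arrangements.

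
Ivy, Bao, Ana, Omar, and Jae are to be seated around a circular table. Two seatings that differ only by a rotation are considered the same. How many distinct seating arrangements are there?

24

Seat Ivy anywhere (absorbing the rotational symmetry), then permute the other 4: (4)! = 24.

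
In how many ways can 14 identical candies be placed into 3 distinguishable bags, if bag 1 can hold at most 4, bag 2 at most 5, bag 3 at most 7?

Ignoring the caps, the number of non-negative solutions to x_1+…+x_3 = 14 is C(16,2) = 120.
Subtract solutions that violate a single cap (substitute x_i' = x_i − (cap_i+1)): x_1 ≥ 5 gives C(11,2) = 55; x_2 ≥ 6 gives C(10,2) = 45; x_3 ≥ 8 gives C(8,2) = 28. Together 128.
Add back pairs where two caps are both exceeded: 10 + 3 + 1 = 14.
By inclusion–exclusion the count is 120 − 128 + 14 = 6.

6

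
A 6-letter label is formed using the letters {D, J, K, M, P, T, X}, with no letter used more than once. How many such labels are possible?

With no repetition, fill the 6 letters in order: 7 choices, then 6, down to 2.
That product is 7 × 6 × 5 × 4 × 3 × 2 = 5040.

5040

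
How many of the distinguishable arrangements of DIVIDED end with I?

120

Fix I in the last position and arrange the remaining 6 letters.
Those 6 letters have D appearing 3 times, giving (6)!/(3!) = 120.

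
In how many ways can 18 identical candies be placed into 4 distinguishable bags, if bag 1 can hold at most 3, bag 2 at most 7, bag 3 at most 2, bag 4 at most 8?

10

By stars and bars, unrestricted non-negative solutions to x_1+…+x_4 = 18 number C(18+3,3) = 1330.
Subtract solutions that violate a single cap (substitute x_i' = x_i − (cap_i+1)): x_1 ≥ 4 gives C(17,3) = 680; x_2 ≥ 8 gives C(13,3) = 286; x_3 ≥ 3 gives C(18,3) = 816; x_4 ≥ 9 gives C(12,3) = 220. Together 2002.
Add back pairs where two caps are both exceeded: 84 + 364 + 56 + 120 + 4 + 84 = 712.
Subtract triples: 20 + 0 + 10 + 0 = 30.
By inclusion–exclusion the count is 1330 − 2002 + 712 − 30 = 10.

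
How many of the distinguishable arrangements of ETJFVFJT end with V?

630

With the last slot taken by V, it remains to arrange the other 7 letters (ETJFFJT).
Those 7 letters have F appearing twice, J appearing twice, and T appearing twice, giving (7)!/(2!·2!·2!) = 630.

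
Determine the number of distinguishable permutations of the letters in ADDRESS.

1260

Letter multiplicities in ADDRESS: A×1, D×2, E×1, R×1, S×2.
Dividing 7! = 5040 by 2!·2! = 4 for the repeated letters gives 1260.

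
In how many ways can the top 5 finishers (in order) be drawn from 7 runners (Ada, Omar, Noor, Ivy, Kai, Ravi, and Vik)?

This is an ordered selection of 5 from 7: P(7,5).
That gives 7 × 6 × 5 × 4 × 3 = 2520.

2520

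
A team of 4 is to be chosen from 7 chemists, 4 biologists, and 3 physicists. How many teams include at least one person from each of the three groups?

With no constraint there are C(14,4) = 1001 possible selections.
Subtract selections that omit an entire group: no chemists → C(7,4) = 35; no biologists → C(10,4) = 210; no physicists → C(11,4) = 330.
Add back selections omitting two groups (i.e. drawn from a single group): C(7,4) + C(4,4) + C(3,4) = 36.
By inclusion–exclusion: 1001 − 575 + 36 = 462.

462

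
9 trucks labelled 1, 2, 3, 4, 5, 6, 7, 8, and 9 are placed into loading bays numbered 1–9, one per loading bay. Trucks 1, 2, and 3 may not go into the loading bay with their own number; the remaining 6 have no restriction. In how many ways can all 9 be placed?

Let Aᵢ (for i ∈ {1, 2, 3}) be the placements that put truck i in its forbidden loading bay. Any j of these fix j positions, leaving (9−j)! ways to fill the rest, and there are C(3,j) ways to pick which j.
By inclusion–exclusion, the number of valid placements is Σ_{j=0}^{3} (−1)^j C(3,j)·(9−j)!.
Computing: 362880 − 120960 + 15120 − 720 = 256320.

256320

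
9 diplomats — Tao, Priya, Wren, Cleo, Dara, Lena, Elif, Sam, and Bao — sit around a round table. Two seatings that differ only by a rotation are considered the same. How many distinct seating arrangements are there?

40320

Around a circle, 9 distinct people have 9!/9 = (8)! = 40320 rotationally distinct seatings.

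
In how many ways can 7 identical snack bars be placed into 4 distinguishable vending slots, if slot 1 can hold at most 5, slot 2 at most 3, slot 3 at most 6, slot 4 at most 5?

Without the upper bounds there are C(10,3) = 120 ways to split 7 among 4 vending slots.
Subtract solutions that violate a single cap (substitute x_i' = x_i − (cap_i+1)): x_1 ≥ 6 gives C(4,3) = 4; x_2 ≥ 4 gives C(6,3) = 20; x_3 ≥ 7 gives C(3,3) = 1; x_4 ≥ 6 gives C(4,3) = 4. Together 29.
No two caps can be exceeded simultaneously, so the pair terms are all 0.
By inclusion–exclusion the count is 120 − 29 + 0 = 91.

91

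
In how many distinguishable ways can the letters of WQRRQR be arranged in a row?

WQRRQR has 6 letters with Q appearing twice and R appearing 3 times.
So there are 6! / (3!·2!) = 60 distinguishable arrangements.

60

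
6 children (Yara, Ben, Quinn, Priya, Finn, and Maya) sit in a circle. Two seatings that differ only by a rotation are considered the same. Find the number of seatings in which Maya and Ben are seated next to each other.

Treat {Maya, Ben} as one unit (2 internal orders) and seat the resulting 5 units around the table: (4)! circular arrangements.
So 2 × (4)! = 2 × 24 = 48.

48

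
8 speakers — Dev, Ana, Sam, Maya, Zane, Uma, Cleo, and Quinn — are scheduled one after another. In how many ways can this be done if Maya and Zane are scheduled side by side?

10080

Treat {Maya, Zane} as a single unit. There are 7 units to order, and the pair itself can be ordered 2 ways.
So the count is 2·(7)! = 10080.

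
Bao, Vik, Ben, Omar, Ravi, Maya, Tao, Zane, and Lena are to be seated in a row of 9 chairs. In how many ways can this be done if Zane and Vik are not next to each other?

282240

There are 9! = 362880 arrangements in all. If Zane and Vik are adjacent, merging them into one block gives 2·(8)! = 80640 arrangements.
Complementary counting: 362880 − 80640 = 282240.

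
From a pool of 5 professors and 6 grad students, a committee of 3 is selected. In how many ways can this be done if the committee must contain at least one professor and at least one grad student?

Total 3-person selections from all 11: C(11,3) = 165.
Selections missing a whole group: no professors → C(6,3) = 20; no grad students → C(5,3) = 10.
Both groups omitted at once is impossible, so 165 − 30 = 135.

135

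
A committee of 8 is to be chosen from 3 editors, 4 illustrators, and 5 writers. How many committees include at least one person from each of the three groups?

With no constraint there are C(12,8) = 495 possible selections.
Subtract selections that omit an entire group: no editors → C(9,8) = 9; no illustrators → C(8,8) = 1; no writers → C(7,8) = 0.
Add back selections omitting two groups (i.e. drawn from a single group): C(3,8) + C(4,8) + C(5,8) = 0.
By inclusion–exclusion: 495 − 10 + 0 = 485.

485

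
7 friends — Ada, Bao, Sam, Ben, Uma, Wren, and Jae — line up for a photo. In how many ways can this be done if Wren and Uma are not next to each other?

3600

There are 7! = 5040 arrangements in all. If Wren and Uma are adjacent, merging them into one block gives 2·(6)! = 1440 arrangements.
So 5040 − 1440 = 3600 arrangements keep them apart.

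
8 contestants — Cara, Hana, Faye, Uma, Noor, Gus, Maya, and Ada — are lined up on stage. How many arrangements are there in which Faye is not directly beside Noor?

There are 8! = 40320 arrangements in all. If Faye and Noor are adjacent, merging them into one block gives 2·(7)! = 10080 arrangements.
Complementary counting: 40320 − 10080 = 30240.

30240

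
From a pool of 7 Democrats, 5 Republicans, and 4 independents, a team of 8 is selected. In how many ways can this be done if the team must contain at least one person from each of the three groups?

Total 8-person selections from all 16: C(16,8) = 12870.
Subtract selections that omit an entire group: no Democrats → C(9,8) = 9; no Republicans → C(11,8) = 165; no independents → C(12,8) = 495.
Add back selections omitting two groups (i.e. drawn from a single group): C(7,8) + C(5,8) + C(4,8) = 0.
By inclusion–exclusion: 12870 − 669 + 0 = 12201.

12201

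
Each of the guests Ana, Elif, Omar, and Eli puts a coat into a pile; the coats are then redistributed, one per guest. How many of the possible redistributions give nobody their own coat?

This is the derangement count D_4: permutations of 4 items with no fixed point.
By inclusion–exclusion this is Σ_{j=0}^{4} (−1)^j C(4,j)·(4−j)!.
Computing: 24 − 24 + 12 − 4 + 1 = 9.

9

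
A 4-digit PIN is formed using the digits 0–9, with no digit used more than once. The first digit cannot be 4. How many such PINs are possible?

4536

The first digit has 10−1 = 9 choices (anything except 4).
The remaining 3 digits are filled from the other 9 symbols without repetition: 9 × 8 × 7 = 504.
Total: 9 × 504 = 4536.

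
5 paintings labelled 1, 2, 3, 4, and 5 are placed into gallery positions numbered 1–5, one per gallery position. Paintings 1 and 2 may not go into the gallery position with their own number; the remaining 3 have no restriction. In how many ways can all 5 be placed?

78

Let Aᵢ (for i ∈ {1, 2}) be the placements that put painting i in its forbidden gallery position. Any j of these fix j positions, leaving (5−j)! ways to fill the rest, and there are C(2,j) ways to pick which j.
By inclusion–exclusion, the number of valid placements is Σ_{j=0}^{2} (−1)^j C(2,j)·(5−j)!.
Computing: 120 − 48 + 6 = 78.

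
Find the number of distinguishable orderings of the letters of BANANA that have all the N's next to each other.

20

Treat the 2 copies of N as a single block. The multiset to arrange is then {NN, A, A, A, B}, 5 items in all.
That gives (5)!/(3!) = 20 arrangements.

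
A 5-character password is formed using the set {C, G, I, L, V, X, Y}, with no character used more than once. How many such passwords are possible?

Choose and order 5 of the 7 symbols: the first character has 7 options, the next 6, and so on down to 3.
7 × 6 × 5 × 4 × 3 = 2520.

2520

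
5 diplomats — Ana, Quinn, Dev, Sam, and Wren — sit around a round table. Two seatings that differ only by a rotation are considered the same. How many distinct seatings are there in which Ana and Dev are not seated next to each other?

12

All circular seatings of 5 people number (4)! = 24.
Those with Ana next to Dev: fuse the pair into one unit and seat 4 units around a circle — 2·(3)! = 12.
Subtracting, 24 − 12 = 12.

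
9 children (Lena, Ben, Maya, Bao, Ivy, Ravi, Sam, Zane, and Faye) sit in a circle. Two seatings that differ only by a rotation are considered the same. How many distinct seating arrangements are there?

Around a circle, 9 distinct people have 9!/9 = (8)! = 40320 rotationally distinct seatings.

40320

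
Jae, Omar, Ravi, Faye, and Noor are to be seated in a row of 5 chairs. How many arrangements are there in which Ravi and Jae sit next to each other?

48

Place the 3 others and the Ravi-Jae pair as 4 objects in a line; the pair has 2 internal arrangements.
That gives 2 × 4! = 2 × 24 = 48.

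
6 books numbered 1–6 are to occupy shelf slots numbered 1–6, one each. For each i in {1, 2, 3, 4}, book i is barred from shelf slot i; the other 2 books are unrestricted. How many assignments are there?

Let Aᵢ (for 1 ≤ i ≤ 4) be the placements that put book i in its forbidden shelf slot. Any j of these fix j positions, leaving (6−j)! ways to fill the rest, and there are C(4,j) ways to pick which j.
By inclusion–exclusion, the number of valid placements is Σ_{j=0}^{4} (−1)^j C(4,j)·(6−j)!.
Computing: 720 − 480 + 144 − 24 + 2 = 362.

362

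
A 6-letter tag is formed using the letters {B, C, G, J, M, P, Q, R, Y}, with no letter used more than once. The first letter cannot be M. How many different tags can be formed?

The first letter has 9−1 = 8 choices (anything except M).
The remaining 5 letters are filled from the other 8 symbols without repetition: 8 × 7 × 6 × 5 × 4 = 6720.
Total: 8 × 6720 = 53760.

53760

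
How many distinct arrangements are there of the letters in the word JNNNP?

20

JNNNP has 5 letters with N appearing 3 times.
The number of distinct arrangements is 5!/(3!) = 120/6 = 20.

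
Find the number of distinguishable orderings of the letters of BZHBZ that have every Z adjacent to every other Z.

Treat the 2 copies of Z as a single block. The multiset to arrange is then {ZZ, B, B, H}, 4 items in all.
That gives (4)!/(2!) = 12 arrangements.

12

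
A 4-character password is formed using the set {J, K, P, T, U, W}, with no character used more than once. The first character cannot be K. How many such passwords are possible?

The first character has 6−1 = 5 choices (anything except K).
The remaining 3 characters are filled from the other 5 symbols without repetition: 5 × 4 × 3 = 60.
Total: 5 × 60 = 300.

300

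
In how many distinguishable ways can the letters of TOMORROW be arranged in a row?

3360

Letter multiplicities in TOMORROW: M×1, O×3, R×2, T×1, W×1.
So there are 8! / (3!·2!) = 3360 distinguishable arrangements.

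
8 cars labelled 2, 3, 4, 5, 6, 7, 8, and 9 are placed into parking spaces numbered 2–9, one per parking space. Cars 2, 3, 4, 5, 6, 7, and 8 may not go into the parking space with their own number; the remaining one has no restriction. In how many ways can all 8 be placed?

16687

Let Aᵢ (for 2 ≤ i ≤ 8) be the placements that put car i in its forbidden parking space. Any j of these fix j positions, leaving (8−j)! ways to fill the rest, and there are C(7,j) ways to pick which j.
By inclusion–exclusion, the number of valid placements is Σ_{j=0}^{7} (−1)^j C(7,j)·(8−j)!.
Computing: 40320 − 35280 + 15120 − 4200 + 840 − 126 + 14 − 1 = 16687.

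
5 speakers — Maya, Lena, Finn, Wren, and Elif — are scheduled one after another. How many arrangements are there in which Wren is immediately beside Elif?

48

Treat {Wren, Elif} as a single unit. There are 4 units to order, and the pair itself can be ordered 2 ways.
So the count is 2·(4)! = 48.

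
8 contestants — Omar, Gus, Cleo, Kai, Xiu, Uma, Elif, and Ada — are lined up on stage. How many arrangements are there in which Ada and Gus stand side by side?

10080

Place the 6 others and the Ada-Gus pair as 7 objects in a line; the pair has 2 internal arrangements.
So the count is 2·(7)! = 10080.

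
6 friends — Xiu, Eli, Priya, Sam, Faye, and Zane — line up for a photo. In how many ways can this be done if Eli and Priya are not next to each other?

480

There are 6! = 720 arrangements in all. If Eli and Priya are adjacent, merging them into one block gives 2·(5)! = 240 arrangements.
Complementary counting: 720 − 240 = 480.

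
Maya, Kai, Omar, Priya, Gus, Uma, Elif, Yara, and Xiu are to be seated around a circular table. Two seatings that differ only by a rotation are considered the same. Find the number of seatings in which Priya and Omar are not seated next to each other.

Without the restriction there are (8)! = 40320 seatings.
Those with Priya next to Omar: fuse the pair into one unit and seat 8 units around a circle — 2·(7)! = 10080.
Subtracting, 40320 − 10080 = 30240.

30240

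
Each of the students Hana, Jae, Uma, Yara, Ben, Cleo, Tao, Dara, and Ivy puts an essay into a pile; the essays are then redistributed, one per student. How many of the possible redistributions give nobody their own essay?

Count assignments avoiding every fixed point. For any j of the 9 students fixed to their own essay, the other 9−j can be arranged in (9−j)! ways.
By inclusion–exclusion this is Σ_{j=0}^{9} (−1)^j C(9,j)·(9−j)!.
Computing: 362880 − 362880 + 181440 − 60480 + 15120 − 3024 + 504 − 72 + 9 − 1 = 133496.

133496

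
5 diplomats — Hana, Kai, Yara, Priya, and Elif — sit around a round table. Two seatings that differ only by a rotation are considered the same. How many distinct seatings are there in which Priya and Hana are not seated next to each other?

12

All circular seatings of 5 people number (4)! = 24.
Those with Priya next to Hana: fuse the pair into one unit and seat 4 units around a circle — 2·(3)! = 12.
Subtracting, 24 − 12 = 12.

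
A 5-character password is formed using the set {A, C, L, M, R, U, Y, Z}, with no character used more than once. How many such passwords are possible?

With no repetition, fill the 5 characters in order: 8 choices, then 7, down to 4.
8 × 7 × 6 × 5 × 4 = 6720.

6720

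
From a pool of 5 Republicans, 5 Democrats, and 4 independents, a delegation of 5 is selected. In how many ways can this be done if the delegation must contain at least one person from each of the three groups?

Unrestricted: C(14,5) = 2002 ways to pick any 5 of the 14.
Selections missing a whole group: no Republicans → C(9,5) = 126; no Democrats → C(9,5) = 126; no independents → C(10,5) = 252.
Add back selections omitting two groups (i.e. drawn from a single group): C(5,5) + C(5,5) + C(4,5) = 2.
By inclusion–exclusion: 2002 − 504 + 2 = 1500.

1500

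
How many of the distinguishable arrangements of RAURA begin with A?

12

Fix A in the first position and arrange the remaining 4 letters.
Those 4 letters have R appearing twice, giving (4)!/(2!) = 12.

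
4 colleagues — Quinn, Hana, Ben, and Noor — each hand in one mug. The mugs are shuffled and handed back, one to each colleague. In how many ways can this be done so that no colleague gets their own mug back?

Let Aᵢ be the assignments in which colleague i gets their own mug. We want the size of the complement of A₁∪…∪A_4.
By inclusion–exclusion this is Σ_{j=0}^{4} (−1)^j C(4,j)·(4−j)!.
Computing: 24 − 24 + 12 − 4 + 1 = 9.

9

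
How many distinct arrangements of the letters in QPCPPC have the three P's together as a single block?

12

Treat the 3 copies of P as a single block. The multiset to arrange is then {PPP, C, C, Q}, 4 items in all.
That gives (4)!/(2!) = 12 arrangements.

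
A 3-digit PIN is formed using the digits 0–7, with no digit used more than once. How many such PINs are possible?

This is a permutation of 3 out of 8: P(8,3) = 8!/5!.
8 × 7 × 6 = 336.

336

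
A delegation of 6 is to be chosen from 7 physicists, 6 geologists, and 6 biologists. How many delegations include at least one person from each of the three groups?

With no constraint there are C(19,6) = 27132 possible selections.
Subtract selections that omit an entire group: no physicists → C(12,6) = 924; no geologists → C(13,6) = 1716; no biologists → C(13,6) = 1716.
Add back selections omitting two groups (i.e. drawn from a single group): C(7,6) + C(6,6) + C(6,6) = 9.
By inclusion–exclusion: 27132 − 4356 + 9 = 22785.

22785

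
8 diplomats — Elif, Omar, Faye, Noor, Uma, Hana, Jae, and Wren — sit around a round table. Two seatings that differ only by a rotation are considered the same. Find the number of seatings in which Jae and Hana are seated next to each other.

Glue Jae and Hana into a block (2 internal orders). Seating 7 units around a circle gives (6)! arrangements.
So 2 × (6)! = 2 × 720 = 1440.

1440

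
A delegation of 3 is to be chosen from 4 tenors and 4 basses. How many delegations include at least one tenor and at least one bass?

Unrestricted: C(8,3) = 56 ways to pick any 3 of the 8.
Selections missing a whole group: no tenors → C(4,3) = 4; no basses → C(4,3) = 4.
Both groups omitted at once is impossible, so 56 − 8 = 48.

48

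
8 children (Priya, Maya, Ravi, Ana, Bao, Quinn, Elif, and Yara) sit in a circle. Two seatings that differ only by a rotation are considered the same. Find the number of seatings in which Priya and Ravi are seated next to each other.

Glue Priya and Ravi into a block (2 internal orders). Seating 7 units around a circle gives (6)! arrangements.
So 2 × (6)! = 2 × 720 = 1440.

1440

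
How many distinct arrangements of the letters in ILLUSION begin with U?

Fix U in the first position and arrange the remaining 7 letters.
Those 7 letters have I appearing twice and L appearing twice, giving (7)!/(2!·2!) = 1260.

1260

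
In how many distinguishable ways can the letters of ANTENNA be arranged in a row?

The 7 letters of ANTENNA have repeats: A appearing twice and N appearing 3 times.
Dividing 7! = 5040 by 3!·2! = 12 for the repeated letters gives 420.

420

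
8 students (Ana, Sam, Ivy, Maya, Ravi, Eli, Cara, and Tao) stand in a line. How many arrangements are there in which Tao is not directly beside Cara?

30240

Of the 8! = 40320 arrangements, those with Tao and Cara adjacent number 2 × 7! = 10080 (treat the pair as a block with 2 internal orders).
Complementary counting: 40320 − 10080 = 30240.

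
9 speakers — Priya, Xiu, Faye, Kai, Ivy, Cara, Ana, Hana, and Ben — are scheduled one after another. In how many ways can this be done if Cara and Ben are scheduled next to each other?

Treat {Cara, Ben} as a single unit. There are 8 units to order, and the pair itself can be ordered 2 ways.
So the count is 2·(8)! = 80640.

80640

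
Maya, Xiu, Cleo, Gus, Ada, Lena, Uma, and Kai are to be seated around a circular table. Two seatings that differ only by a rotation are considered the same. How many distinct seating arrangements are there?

5040

Seat Maya anywhere (absorbing the rotational symmetry), then permute the other 7: (7)! = 5040.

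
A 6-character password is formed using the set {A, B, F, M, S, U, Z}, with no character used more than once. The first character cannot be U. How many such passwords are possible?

4320

The first character has 7−1 = 6 choices (anything except U).
The remaining 5 characters are filled from the other 6 symbols without repetition: 6 × 5 × 4 × 3 × 2 = 720.
Total: 6 × 720 = 4320.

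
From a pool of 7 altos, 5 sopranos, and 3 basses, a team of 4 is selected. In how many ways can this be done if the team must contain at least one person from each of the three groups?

With no constraint there are C(15,4) = 1365 possible selections.
Subtract selections that omit an entire group: no altos → C(8,4) = 70; no sopranos → C(10,4) = 210; no basses → C(12,4) = 495.
Add back selections omitting two groups (i.e. drawn from a single group): C(7,4) + C(5,4) + C(3,4) = 40.
By inclusion–exclusion: 1365 − 775 + 40 = 630.

630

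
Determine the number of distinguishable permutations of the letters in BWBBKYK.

420

The 7 letters of BWBBKYK have repeats: B appearing 3 times and K appearing twice.
So there are 7! / (3!·2!) = 420 distinguishable arrangements.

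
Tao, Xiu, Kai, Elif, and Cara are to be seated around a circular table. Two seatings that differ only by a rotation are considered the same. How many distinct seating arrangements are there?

Seat Tao anywhere (absorbing the rotational symmetry), then permute the other 4: (4)! = 24.

24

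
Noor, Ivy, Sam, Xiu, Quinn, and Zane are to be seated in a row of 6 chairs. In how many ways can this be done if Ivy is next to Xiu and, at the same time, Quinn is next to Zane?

Treat {Ivy,Xiu} as one block (2 orders) and {Quinn,Zane} as another (2 orders).
That leaves 4 units to arrange: 2 × 2 × 4! = 4 × 24 = 96.

96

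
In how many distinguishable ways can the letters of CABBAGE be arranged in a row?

Letter multiplicities in CABBAGE: A×2, B×2, C×1, E×1, G×1.
So there are 7! / (2!·2!) = 1260 distinguishable arrangements.

1260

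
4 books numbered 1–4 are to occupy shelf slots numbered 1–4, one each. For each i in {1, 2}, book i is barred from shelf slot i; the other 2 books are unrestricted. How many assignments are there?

14

Let Aᵢ (for i ∈ {1, 2}) be the placements that put book i in its forbidden shelf slot. Any j of these fix j positions, leaving (4−j)! ways to fill the rest, and there are C(2,j) ways to pick which j.
By inclusion–exclusion, the number of valid placements is Σ_{j=0}^{2} (−1)^j C(2,j)·(4−j)!.
Computing: 24 − 12 + 2 = 14.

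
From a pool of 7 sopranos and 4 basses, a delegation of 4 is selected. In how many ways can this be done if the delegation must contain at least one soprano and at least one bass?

Unrestricted: C(11,4) = 330 ways to pick any 4 of the 11.
Selections missing a whole group: no sopranos → C(4,4) = 1; no basses → C(7,4) = 35.
Both groups omitted at once is impossible, so 330 − 36 = 294.

294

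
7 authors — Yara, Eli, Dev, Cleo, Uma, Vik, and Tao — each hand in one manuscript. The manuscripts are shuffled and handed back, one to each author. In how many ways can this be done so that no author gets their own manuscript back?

1854

Count assignments avoiding every fixed point. For any j of the 7 authors fixed to their own manuscript, the other 7−j can be arranged in (7−j)! ways.
By inclusion–exclusion this is Σ_{j=0}^{7} (−1)^j C(7,j)·(7−j)!.
Computing: 5040 − 5040 + 2520 − 840 + 210 − 42 + 7 − 1 = 1854.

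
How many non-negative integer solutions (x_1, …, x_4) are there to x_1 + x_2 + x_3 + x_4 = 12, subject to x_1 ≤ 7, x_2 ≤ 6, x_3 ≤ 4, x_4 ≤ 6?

By stars and bars, unrestricted non-negative solutions to x_1+…+x_4 = 12 number C(12+3,3) = 455.
Subtract solutions that violate a single cap (substitute x_i' = x_i − (cap_i+1)): x_1 ≥ 8 gives C(7,3) = 35; x_2 ≥ 7 gives C(8,3) = 56; x_3 ≥ 5 gives C(10,3) = 120; x_4 ≥ 7 gives C(8,3) = 56. Together 267.
Add back pairs where two caps are both exceeded: 0 + 0 + 0 + 1 + 0 + 1 = 2.
By inclusion–exclusion the count is 455 − 267 + 2 = 190.

190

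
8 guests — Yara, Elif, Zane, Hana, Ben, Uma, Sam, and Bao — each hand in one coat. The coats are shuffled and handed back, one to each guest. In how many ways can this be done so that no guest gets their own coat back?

Count assignments avoiding every fixed point. For any j of the 8 guests fixed to their own coat, the other 8−j can be arranged in (8−j)! ways.
By inclusion–exclusion this is Σ_{j=0}^{8} (−1)^j C(8,j)·(8−j)!.
Computing: 40320 − 40320 + 20160 − 6720 + 1680 − 336 + 56 − 8 + 1 = 14833.

14833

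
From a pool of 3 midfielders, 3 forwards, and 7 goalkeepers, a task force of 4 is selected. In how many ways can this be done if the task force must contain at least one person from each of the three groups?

Total 4-person selections from all 13: C(13,4) = 715.
Subtract selections that omit an entire group: no midfielders → C(10,4) = 210; no forwards → C(10,4) = 210; no goalkeepers → C(6,4) = 15.
Add back selections omitting two groups (i.e. drawn from a single group): C(3,4) + C(3,4) + C(7,4) = 35.
By inclusion–exclusion: 715 − 435 + 35 = 315.

315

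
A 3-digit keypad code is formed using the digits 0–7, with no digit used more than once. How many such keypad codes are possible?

Choose and order 3 of the 8 symbols: the first digit has 8 options, the next 7, then 6.
8 × 7 × 6 = 336.

336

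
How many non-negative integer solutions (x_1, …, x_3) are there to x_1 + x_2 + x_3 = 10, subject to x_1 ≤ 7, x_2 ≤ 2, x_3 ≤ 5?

By stars and bars, unrestricted non-negative solutions to x_1+…+x_3 = 10 number C(10+2,2) = 66.
Subtract solutions that violate a single cap (substitute x_i' = x_i − (cap_i+1)): x_1 ≥ 8 gives C(4,2) = 6; x_2 ≥ 3 gives C(9,2) = 36; x_3 ≥ 6 gives C(6,2) = 15. Together 57.
Add back pairs where two caps are both exceeded: 0 + 0 + 3 = 3.
By inclusion–exclusion the count is 66 − 57 + 3 = 12.

12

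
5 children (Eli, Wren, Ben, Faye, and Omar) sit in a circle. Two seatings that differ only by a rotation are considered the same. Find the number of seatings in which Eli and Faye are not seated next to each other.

Without the restriction there are (4)! = 24 seatings.
Seatings with Eli beside Faye: treat them as a block with 2 internal orders, giving 2 × (3)! = 12.
Subtracting, 24 − 12 = 12.

12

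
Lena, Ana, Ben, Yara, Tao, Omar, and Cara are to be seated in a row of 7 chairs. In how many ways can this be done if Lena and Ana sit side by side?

Glue Lena and Ana into one block (2 internal orders), leaving 6 units to arrange in a row.
That gives 2 × 6! = 2 × 720 = 1440.

1440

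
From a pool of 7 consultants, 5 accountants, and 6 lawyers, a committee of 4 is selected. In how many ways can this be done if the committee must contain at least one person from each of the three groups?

1575

Unrestricted: C(18,4) = 3060 ways to pick any 4 of the 18.
Selections missing a whole group: no consultants → C(11,4) = 330; no accountants → C(13,4) = 715; no lawyers → C(12,4) = 495.
Add back selections omitting two groups (i.e. drawn from a single group): C(7,4) + C(5,4) + C(6,4) = 55.
By inclusion–exclusion: 3060 − 1540 + 55 = 1575.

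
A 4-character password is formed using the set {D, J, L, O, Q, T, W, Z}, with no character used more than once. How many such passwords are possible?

1680

With no repetition, fill the 4 characters in order: 8 choices, then 7, down to 5.
That product is 8 × 7 × 6 × 5 = 1680.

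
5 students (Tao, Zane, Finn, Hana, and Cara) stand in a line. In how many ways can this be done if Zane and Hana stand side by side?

Glue Zane and Hana into one block (2 internal orders), leaving 4 units to arrange in a row.
That gives 2 × 4! = 2 × 24 = 48.

48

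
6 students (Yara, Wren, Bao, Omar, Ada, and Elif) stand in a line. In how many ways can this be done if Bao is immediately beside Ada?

Glue Bao and Ada into one block (2 internal orders), leaving 5 units to arrange in a row.
So the count is 2·(5)! = 240.

240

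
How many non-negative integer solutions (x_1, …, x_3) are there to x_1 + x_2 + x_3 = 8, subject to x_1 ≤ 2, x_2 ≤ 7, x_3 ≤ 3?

11

By stars and bars, unrestricted non-negative solutions to x_1+…+x_3 = 8 number C(8+2,2) = 45.
Subtract solutions that violate a single cap (substitute x_i' = x_i − (cap_i+1)): x_1 ≥ 3 gives C(7,2) = 21; x_2 ≥ 8 gives C(2,2) = 1; x_3 ≥ 4 gives C(6,2) = 15. Together 37.
Add back pairs where two caps are both exceeded: 0 + 3 + 0 = 3.
By inclusion–exclusion the count is 45 − 37 + 3 = 11.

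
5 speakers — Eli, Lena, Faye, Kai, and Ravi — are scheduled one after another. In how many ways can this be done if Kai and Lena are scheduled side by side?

48

Glue Kai and Lena into one block (2 internal orders), leaving 4 units to arrange in a row.
So the count is 2·(4)! = 48.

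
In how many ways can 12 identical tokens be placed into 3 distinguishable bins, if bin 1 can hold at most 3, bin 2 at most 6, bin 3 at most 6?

Without the upper bounds there are C(14,2) = 91 ways to split 12 among 3 bins.
Subtract solutions that violate a single cap (substitute x_i' = x_i − (cap_i+1)): x_1 ≥ 4 gives C(10,2) = 45; x_2 ≥ 7 gives C(7,2) = 21; x_3 ≥ 7 gives C(7,2) = 21. Together 87.
Add back pairs where two caps are both exceeded: 3 + 3 + 0 = 6.
By inclusion–exclusion the count is 91 − 87 + 6 = 10.

10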